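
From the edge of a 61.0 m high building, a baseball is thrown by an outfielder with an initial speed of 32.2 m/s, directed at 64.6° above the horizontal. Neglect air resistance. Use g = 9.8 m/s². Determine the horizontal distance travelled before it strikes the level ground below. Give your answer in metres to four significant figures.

104.7 m

Resolve: vₓ = 32.20 cos 64.6° = 13.81 m/s and v_y0 = 32.20 sin 64.6° = 29.09 m/s.
With up positive and y = 0 at the ground: y(t) = 61.0 + (29.09) t − 4.900 t². Setting y = 0 and taking the positive root: t = [29.09 + √(29.09² + 2·9.80·61.0)] / 9.80 = (29.09 + 45.18) / 9.80 = 7.579 s.
Horizontal distance: R = vₓ t = 13.81 × 7.579 = 104.7 m.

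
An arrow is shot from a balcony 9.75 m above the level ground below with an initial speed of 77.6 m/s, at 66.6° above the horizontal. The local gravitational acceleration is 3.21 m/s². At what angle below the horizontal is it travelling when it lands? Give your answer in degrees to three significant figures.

66.7°

Horizontal component vₓ = 77.60 cos 66.6° = 30.82 m/s; vertical v_y0 = 77.60 sin 66.6° = 71.22 m/s.
Vertical motion (up positive, ground at y = 0): 1.605 t² − (71.22) t − 9.75 = 0, so t = (71.22 + √(71.22² + 2·3.21·9.75)) / 3.21 = (71.22 + 71.66) / 3.21 = 44.51 s.
At impact: v_y = v_y0 − g t = −71.66 m/s; vₓ = 30.82 m/s.
Angle below horizontal: arctan(|v_y|/vₓ) = arctan(71.66/30.82) = 66.73°.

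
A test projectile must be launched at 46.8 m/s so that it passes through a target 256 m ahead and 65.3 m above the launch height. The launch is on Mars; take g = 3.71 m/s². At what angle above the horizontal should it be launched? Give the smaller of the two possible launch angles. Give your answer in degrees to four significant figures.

Trajectory: y = x tanθ − g x² (1 + tan²θ)/(2v₀²). With x = 256, y = 65.3, v₀ = 46.8, g = 3.71:
55.51 tan²θ − 256 tanθ + (120.8) = 0.
tanθ = [256 ± √(256² − 4 × 55.51 × (120.8))] / (2 × 55.51) = (256 ± 196.8) / 111.0, giving tanθ = 0.5336 or 4.079.
θ = 28.09° or 76.22°; the smaller is 28.09°.

28.09°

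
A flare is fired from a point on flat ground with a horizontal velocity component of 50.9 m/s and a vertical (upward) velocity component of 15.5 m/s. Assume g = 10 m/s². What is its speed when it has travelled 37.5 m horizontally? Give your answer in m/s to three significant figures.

x = vₓ t ⇒ t = 37.5/50.90 = 0.7367 s.
Vertical velocity there: v_y = v_y0 − g t = 15.50 − 10.0 × 0.7367 = 8.133 m/s.
Speed: √(vₓ² + v_y²) = √(50.90² + 8.133²) = 51.55 m/s.

51.5 m/s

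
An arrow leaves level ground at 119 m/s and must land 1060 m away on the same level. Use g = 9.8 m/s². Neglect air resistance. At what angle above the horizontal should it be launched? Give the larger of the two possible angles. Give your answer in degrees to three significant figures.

R = v₀² sin 2θ / g gives sin 2θ = gR/v₀² = 9.80·1060/119² = 0.7336.
2θ = 47.19° or 180° − 47.19° = 132.8°, so θ = 23.59° or 66.41°.
The larger angle is 66.41°.

66.4°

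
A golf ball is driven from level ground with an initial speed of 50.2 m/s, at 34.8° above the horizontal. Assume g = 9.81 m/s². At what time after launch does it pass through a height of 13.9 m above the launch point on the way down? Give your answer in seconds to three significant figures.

Components: vₓ = 50.20 cos 34.8° = 41.22 m/s, v_y0 = 50.20 sin 34.8° = 28.65 m/s.
Require v_y0 t − ½ g t² = 13.9, i.e. 4.905 t² − 28.65 t + 13.9 = 0.
Quadratic formula: t = (28.65 ± √548.09) / 9.81 = (28.65 ± 23.41) / 9.81 → t = 0.5340 s or 5.307 s.
The descending-branch root is 5.307 s.

5.31 s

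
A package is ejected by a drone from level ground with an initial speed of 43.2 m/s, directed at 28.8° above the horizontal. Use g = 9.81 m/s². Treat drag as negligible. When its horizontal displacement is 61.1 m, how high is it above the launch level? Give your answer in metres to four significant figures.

vₓ = 43.20 cos 28.8° = 37.86 m/s; v_y0 = 43.20 sin 28.8° = 20.81 m/s.
x = vₓ t ⇒ t = 61.1/37.86 = 1.614 s.
Height: y = v_y0 t − ½ g t² = 20.81 × 1.614 − 4.905 × 1.614² = 33.59 − 12.78 = 20.81 m.

20.81 m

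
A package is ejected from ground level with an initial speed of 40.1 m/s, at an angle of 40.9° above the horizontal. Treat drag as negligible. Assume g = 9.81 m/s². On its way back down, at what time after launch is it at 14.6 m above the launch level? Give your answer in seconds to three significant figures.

Components: vₓ = 40.10 cos 40.9° = 30.31 m/s, v_y0 = 40.10 sin 40.9° = 26.26 m/s.
Set y = v_y0 t − ½ g t² = 14.6: 4.905 t² − 26.26 t + 14.6 = 0.
Quadratic formula: t = (26.26 ± √402.88) / 9.81 = (26.26 ± 20.07) / 9.81 → t = 0.6303 s or 4.722 s.
The descending-branch root is 4.722 s.

4.72 s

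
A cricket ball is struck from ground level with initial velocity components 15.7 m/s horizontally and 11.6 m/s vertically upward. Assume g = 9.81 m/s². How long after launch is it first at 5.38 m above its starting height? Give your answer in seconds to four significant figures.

0.6335 s

Set y = v_y0 t − ½ g t² = 5.38: 4.905 t² − 11.60 t + 5.38 = 0.
Quadratic formula: t = (11.60 ± √29.004) / 9.81 = (11.60 ± 5.386) / 9.81 → t = 0.6335 s or 1.731 s.
The first (ascending) time is 0.6335 s.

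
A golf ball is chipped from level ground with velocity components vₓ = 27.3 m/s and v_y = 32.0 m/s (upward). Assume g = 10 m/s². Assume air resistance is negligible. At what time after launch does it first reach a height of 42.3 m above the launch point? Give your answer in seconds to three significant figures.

1.87 s

Height y(t) = 32.00 t − 5.000 t² = 42.3 gives 5.000 t² − 32.00 t + 42.3 = 0.
Quadratic formula: t = (32.00 ± √178.00) / 10.0 = (32.00 ± 13.34) / 10.0 → t = 1.866 s or 4.534 s.
The first (ascending) time is 1.866 s.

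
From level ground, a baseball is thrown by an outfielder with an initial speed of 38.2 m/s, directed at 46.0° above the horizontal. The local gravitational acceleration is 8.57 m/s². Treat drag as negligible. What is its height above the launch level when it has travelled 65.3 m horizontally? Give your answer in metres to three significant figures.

Components: vₓ = 38.20 cos 46.0° = 26.54 m/s, v_y0 = 38.20 sin 46.0° = 27.48 m/s.
Time to reach x = 65.3 m: t = x/vₓ = 65.3/26.54 = 2.461 s.
Height: y = v_y0 t − ½ g t² = 27.48 × 2.461 − 4.285 × 2.461² = 67.62 − 25.95 = 41.67 m.

41.7 m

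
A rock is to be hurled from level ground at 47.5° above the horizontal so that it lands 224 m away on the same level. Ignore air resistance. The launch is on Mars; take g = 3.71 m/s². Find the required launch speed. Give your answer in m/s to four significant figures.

From R = (v₀² / g) sin 2θ: v₀ = √(gR / sin 2θ).
v₀ = √(3.71 × 224 / sin 95.00°) = √(831.0 / 0.9962) = √834.21 = 28.88 m/s.

28.88 m/s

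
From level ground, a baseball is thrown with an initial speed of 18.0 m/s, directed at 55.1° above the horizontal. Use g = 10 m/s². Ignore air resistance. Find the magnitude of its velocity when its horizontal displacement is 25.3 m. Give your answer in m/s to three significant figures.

Components: vₓ = 18.00 cos 55.1° = 10.30 m/s, v_y0 = 18.00 sin 55.1° = 14.76 m/s.
x = vₓ t ⇒ t = 25.3/10.30 = 2.457 s.
Vertical velocity there: v_y = v_y0 − g t = 14.76 − 10.0 × 2.457 = −9.804 m/s.
Speed: √(vₓ² + v_y²) = √(10.30² + 9.804²) = 14.22 m/s.

14.2 m/s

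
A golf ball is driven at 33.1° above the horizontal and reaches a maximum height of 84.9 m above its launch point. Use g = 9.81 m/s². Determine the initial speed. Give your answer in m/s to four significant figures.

At the peak v_y = 0, so v_y0 = √(2gH) = √(2 × 9.81 × 84.9) = 40.81 m/s.
v_y0 = v₀ sin θ ⇒ v₀ = 40.81 / sin 33.1° = 74.74 m/s.

74.74 m/s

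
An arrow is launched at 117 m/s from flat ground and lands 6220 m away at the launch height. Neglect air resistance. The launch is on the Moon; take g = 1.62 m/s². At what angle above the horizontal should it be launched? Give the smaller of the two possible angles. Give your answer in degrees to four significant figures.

23.70°

Level-ground range R = v₀² sin(2θ)/g ⇒ sin(2θ) = gR/v₀² = 1.62 × 6220 / 117² = 0.7361.
2θ = 47.40° or 180° − 47.40° = 132.6°, so θ = 23.70° or 66.30°.
The smaller angle is 23.70°.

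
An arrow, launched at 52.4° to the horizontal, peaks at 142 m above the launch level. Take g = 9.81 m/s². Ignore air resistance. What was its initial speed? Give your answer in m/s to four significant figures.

66.62 m/s

At the peak v_y = 0, so v_y0 = √(2gH) = √(2 × 9.81 × 142) = 52.78 m/s.
v_y0 = v₀ sin θ ⇒ v₀ = 52.78 / sin 52.4° = 66.62 m/s.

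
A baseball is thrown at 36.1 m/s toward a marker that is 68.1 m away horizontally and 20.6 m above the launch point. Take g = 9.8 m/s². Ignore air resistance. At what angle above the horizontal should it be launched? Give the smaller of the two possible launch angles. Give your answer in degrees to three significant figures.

Trajectory: y = x tanθ − g x² (1 + tan²θ)/(2v₀²). With x = 68.1, y = 20.6, v₀ = 36.1, g = 9.80:
17.44 tan²θ − 68.1 tanθ + (38.04) = 0.
tanθ = [68.1 ± √(68.1² − 4 × 17.44 × (38.04))] / (2 × 17.44) = (68.1 ± 44.55) / 34.87, giving tanθ = 0.6753 or 3.230.
θ = 34.03° or 72.80°; the smaller is 34.03°.

34.0°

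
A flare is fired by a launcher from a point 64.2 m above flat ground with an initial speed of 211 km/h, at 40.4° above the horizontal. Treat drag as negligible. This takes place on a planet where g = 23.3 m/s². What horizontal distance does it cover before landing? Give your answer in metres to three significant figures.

200 m

Convert: 211 km/h = 211/3.6 = 58.61 m/s.
Horizontal component vₓ = 58.61 cos 40.4° = 44.63 m/s; vertical v_y0 = 58.61 sin 40.4° = 37.99 m/s.
The projectile lands when y = 64.2 + (37.99) t − ½·23.3·t² = 0. Positive root: t = (37.99 + √(37.99² + 2·23.3·64.2)) / 23.3 = (37.99 + 66.59) / 23.3 = 4.488 s.
Horizontal distance: R = vₓ t = 44.63 × 4.488 = 200.3 m.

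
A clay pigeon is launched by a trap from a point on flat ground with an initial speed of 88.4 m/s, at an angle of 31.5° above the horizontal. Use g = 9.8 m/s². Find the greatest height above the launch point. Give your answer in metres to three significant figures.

109 m

Horizontal component vₓ = 88.40 cos 31.5° = 75.37 m/s; vertical v_y0 = 88.40 sin 31.5° = 46.19 m/s.
Maximum height: H = v_y0² / (2g) = 46.19² / (2 × 9.80) = 108.8 m.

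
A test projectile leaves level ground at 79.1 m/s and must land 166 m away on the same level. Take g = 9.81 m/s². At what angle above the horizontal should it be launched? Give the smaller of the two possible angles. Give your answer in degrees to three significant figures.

R = v₀² sin 2θ / g gives sin 2θ = gR/v₀² = 9.81·166/79.1² = 0.2603.
2θ = 15.09° or 180° − 15.09° = 164.9°, so θ = 7.543° or 82.46°.
The smaller angle is 7.543°.

7.54°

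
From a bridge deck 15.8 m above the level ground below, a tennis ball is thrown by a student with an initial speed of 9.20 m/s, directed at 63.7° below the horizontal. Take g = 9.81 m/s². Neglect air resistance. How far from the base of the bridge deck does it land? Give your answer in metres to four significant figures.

4.652 m

Resolve: vₓ = 9.200 cos 63.7° = 4.076 m/s and v_y0 = −8.248 m/s (downward).
The projectile lands when y = 15.8 + (−8.248) t − ½·9.81·t² = 0. Positive root: t = (−8.248 + √(8.248² + 2·9.81·15.8)) / 9.81 = (−8.248 + 19.44) / 9.81 = 1.141 s.
Horizontal distance: R = vₓ t = 4.076 × 1.141 = 4.652 m.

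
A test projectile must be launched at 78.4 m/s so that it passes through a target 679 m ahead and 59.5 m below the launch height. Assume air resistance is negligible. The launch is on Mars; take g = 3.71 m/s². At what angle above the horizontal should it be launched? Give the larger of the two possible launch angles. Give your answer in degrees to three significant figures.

78.1°

Trajectory: y = x tanθ − g x² (1 + tan²θ)/(2v₀²). With x = 679, y = −59.5, v₀ = 78.4, g = 3.71:
139.1 tan²θ − 679 tanθ + (79.64) = 0.
tanθ = [679 ± √(679² − 4 × 139.1 × (79.64))] / (2 × 139.1) = (679 ± 645.5) / 278.3, giving tanθ = 0.1203 or 4.760.
θ = 6.857° or 78.13°; the larger is 78.13°.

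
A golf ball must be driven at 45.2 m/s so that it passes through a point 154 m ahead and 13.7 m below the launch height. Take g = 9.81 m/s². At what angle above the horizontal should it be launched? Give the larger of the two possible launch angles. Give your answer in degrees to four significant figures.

67.27°

Trajectory: y = x tanθ − g x² (1 + tan²θ)/(2v₀²). With x = 154, y = −13.7, v₀ = 45.2, g = 9.81:
56.94 tan²θ − 154 tanθ + (43.24) = 0.
tanθ = [154 ± √(154² − 4 × 56.94 × (43.24))] / (2 × 56.94) = (154 ± 117.8) / 113.9, giving tanθ = 0.3182 or 2.386.
θ = 17.65° or 67.27°; the larger is 67.27°.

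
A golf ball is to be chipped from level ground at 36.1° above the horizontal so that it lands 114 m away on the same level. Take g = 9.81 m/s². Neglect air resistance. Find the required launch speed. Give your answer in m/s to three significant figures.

34.3 m/s

Level-ground range: R = v₀² sin(2θ)/g, so v₀ = √(gR / sin 2θ).
v₀ = √(9.81 × 114 / sin 72.20°) = √(1118 / 0.9521) = √1174.6 = 34.27 m/s.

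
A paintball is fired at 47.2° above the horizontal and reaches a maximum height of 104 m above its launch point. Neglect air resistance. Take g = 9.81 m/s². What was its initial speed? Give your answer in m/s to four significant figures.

At the peak v_y = 0, so v_y0 = √(2gH) = √(2 × 9.81 × 104) = 45.17 m/s.
v_y0 = v₀ sin θ ⇒ v₀ = 45.17 / sin 47.2° = 61.56 m/s.

61.56 m/s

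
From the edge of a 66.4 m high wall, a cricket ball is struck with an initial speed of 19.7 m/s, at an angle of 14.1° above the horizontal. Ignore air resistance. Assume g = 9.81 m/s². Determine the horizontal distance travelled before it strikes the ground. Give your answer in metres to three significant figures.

80.3 m

Horizontal component vₓ = 19.70 cos 14.1° = 19.11 m/s; vertical v_y0 = 19.70 sin 14.1° = 4.799 m/s.
Vertical motion (up positive, ground at y = 0): 4.905 t² − (4.799) t − 66.4 = 0, so t = (4.799 + √(4.799² + 2·9.81·66.4)) / 9.81 = (4.799 + 36.41) / 9.81 = 4.201 s.
Horizontal distance: R = vₓ t = 19.11 × 4.201 = 80.26 m.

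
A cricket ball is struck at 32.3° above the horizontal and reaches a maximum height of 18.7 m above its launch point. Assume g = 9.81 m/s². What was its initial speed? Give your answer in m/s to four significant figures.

35.85 m/s

At the peak v_y = 0, so v_y0 = √(2gH) = √(2 × 9.81 × 18.7) = 19.15 m/s.
v_y0 = v₀ sin θ ⇒ v₀ = 19.15 / sin 32.3° = 35.85 m/s.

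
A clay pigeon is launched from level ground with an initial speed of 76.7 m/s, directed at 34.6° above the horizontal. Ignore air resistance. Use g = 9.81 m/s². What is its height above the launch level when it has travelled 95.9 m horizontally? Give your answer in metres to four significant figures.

54.84 m

Horizontal component vₓ = 76.70 cos 34.6° = 63.13 m/s; vertical v_y0 = 76.70 sin 34.6° = 43.55 m/s.
At x = 95.9 m, t = x/vₓ = 95.9/63.13 = 1.519 s.
Height: y = v_y0 t − ½ g t² = 43.55 × 1.519 − 4.905 × 1.519² = 66.16 − 11.32 = 54.84 m.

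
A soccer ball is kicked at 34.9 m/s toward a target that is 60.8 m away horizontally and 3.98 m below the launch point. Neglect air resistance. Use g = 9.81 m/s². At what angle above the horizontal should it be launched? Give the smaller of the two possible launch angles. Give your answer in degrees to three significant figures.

10.6°

Trajectory: y = x tanθ − g x² (1 + tan²θ)/(2v₀²). With x = 60.8, y = −3.98, v₀ = 34.9, g = 9.81:
14.89 tan²θ − 60.8 tanθ + (10.91) = 0.
tanθ = [60.8 ± √(60.8² − 4 × 14.89 × (10.91))] / (2 × 14.89) = (60.8 ± 55.20) / 29.77, giving tanθ = 0.1880 or 3.896.
θ = 10.65° or 75.61°; the smaller is 10.65°.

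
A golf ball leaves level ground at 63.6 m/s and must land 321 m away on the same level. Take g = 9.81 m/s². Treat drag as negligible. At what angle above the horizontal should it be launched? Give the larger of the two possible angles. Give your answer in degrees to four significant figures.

Level-ground range R = v₀² sin(2θ)/g ⇒ sin(2θ) = gR/v₀² = 9.81 × 321 / 63.6² = 0.7785.
2θ = 51.12° or 180° − 51.12° = 128.9°, so θ = 25.56° or 64.44°.
The larger angle is 64.44°.

64.44°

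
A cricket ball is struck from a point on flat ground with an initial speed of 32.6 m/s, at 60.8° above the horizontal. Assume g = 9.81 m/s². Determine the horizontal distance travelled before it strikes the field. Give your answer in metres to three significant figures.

92.3 m

Resolve: vₓ = 32.60 cos 60.8° = 15.90 m/s and v_y0 = 32.60 sin 60.8° = 28.46 m/s.
Flight time T = 2 v_y0 / g = 5.802 s.
Range: R = vₓ T = 15.90 × 5.802 = 92.27 m.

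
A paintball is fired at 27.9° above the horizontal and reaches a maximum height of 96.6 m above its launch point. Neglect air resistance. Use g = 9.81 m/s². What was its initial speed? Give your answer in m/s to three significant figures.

At the peak v_y = 0, so v_y0 = √(2gH) = √(2 × 9.81 × 96.6) = 43.53 m/s.
v_y0 = v₀ sin θ ⇒ v₀ = 43.53 / sin 27.9° = 93.04 m/s.

93.0 m/s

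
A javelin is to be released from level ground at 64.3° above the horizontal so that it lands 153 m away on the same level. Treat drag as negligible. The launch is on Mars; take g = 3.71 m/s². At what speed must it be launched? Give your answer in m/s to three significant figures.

27.0 m/s

From R = (v₀² / g) sin 2θ: v₀ = √(gR / sin 2θ).
v₀ = √(3.71 × 153 / sin 128.6°) = √(567.6 / 0.7815) = √726.31 = 26.95 m/s.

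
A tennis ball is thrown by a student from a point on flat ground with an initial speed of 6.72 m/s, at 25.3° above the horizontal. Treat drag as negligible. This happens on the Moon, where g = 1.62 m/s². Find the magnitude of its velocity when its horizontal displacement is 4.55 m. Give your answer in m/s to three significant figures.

Resolve: vₓ = 6.720 cos 25.3° = 6.075 m/s and v_y0 = 6.720 sin 25.3° = 2.872 m/s.
Time to reach x = 4.55 m: t = x/vₓ = 4.55/6.075 = 0.7489 s.
Vertical velocity there: v_y = v_y0 − g t = 2.872 − 1.62 × 0.7489 = 1.659 m/s.
Speed: √(vₓ² + v_y²) = √(6.075² + 1.659²) = 6.298 m/s.

6.30 m/s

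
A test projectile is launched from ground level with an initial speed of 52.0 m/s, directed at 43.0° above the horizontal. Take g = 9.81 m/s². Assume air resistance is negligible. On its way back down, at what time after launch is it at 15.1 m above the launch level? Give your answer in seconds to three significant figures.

Components: vₓ = 52.00 cos 43.0° = 38.03 m/s, v_y0 = 52.00 sin 43.0° = 35.46 m/s.
Set y = v_y0 t − ½ g t² = 15.1: 4.905 t² − 35.46 t + 15.1 = 0.
Quadratic formula: t = (35.46 ± √961.43) / 9.81 = (35.46 ± 31.01) / 9.81 → t = 0.4543 s or 6.776 s.
The descending-branch root is 6.776 s.

6.78 s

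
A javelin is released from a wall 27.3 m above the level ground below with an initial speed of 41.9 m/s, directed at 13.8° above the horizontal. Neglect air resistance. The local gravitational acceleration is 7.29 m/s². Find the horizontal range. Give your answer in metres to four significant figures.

180.3 m

Components: vₓ = 41.90 cos 13.8° = 40.69 m/s, v_y0 = 41.90 sin 13.8° = 9.995 m/s.
With up positive and y = 0 at the ground: y(t) = 27.3 + (9.995) t − 3.645 t². Setting y = 0 and taking the positive root: t = [9.995 + √(9.995² + 2·7.29·27.3)] / 7.29 = (9.995 + 22.31) / 7.29 = 4.432 s.
Horizontal distance: R = vₓ t = 40.69 × 4.432 = 180.3 m.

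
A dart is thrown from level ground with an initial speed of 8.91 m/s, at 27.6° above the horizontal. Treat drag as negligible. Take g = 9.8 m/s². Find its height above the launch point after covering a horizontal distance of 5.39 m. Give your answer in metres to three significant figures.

Resolve: vₓ = 8.910 cos 27.6° = 7.896 m/s and v_y0 = 8.910 sin 27.6° = 4.128 m/s.
x = vₓ t ⇒ t = 5.39/7.896 = 0.6826 s.
Height: y = v_y0 t − ½ g t² = 4.128 × 0.6826 − 4.900 × 0.6826² = 2.818 − 2.283 = 0.5346 m.

0.535 m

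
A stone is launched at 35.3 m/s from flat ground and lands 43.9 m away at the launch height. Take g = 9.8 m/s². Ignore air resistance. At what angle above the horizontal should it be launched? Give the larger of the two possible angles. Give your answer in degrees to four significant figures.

R = v₀² sin 2θ / g gives sin 2θ = gR/v₀² = 9.80·43.9/35.3² = 0.3453.
2θ = 20.20° or 180° − 20.20° = 159.8°, so θ = 10.10° or 79.90°.
The larger angle is 79.90°.

79.90°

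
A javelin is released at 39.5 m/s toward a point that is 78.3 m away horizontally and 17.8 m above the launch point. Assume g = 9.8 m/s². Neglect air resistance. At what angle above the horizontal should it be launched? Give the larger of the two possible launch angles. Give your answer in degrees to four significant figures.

74.14°

Trajectory: y = x tanθ − g x² (1 + tan²θ)/(2v₀²). With x = 78.3, y = 17.8, v₀ = 39.5, g = 9.80:
19.25 tan²θ − 78.3 tanθ + (37.05) = 0.
tanθ = [78.3 ± √(78.3² − 4 × 19.25 × (37.05))] / (2 × 19.25) = (78.3 ± 57.25) / 38.51, giving tanθ = 0.5467 or 3.520.
θ = 28.67° or 74.14°; the larger is 74.14°.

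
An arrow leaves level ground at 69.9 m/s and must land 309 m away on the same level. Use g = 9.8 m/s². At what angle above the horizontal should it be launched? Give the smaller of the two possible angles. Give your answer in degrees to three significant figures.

Level-ground range R = v₀² sin(2θ)/g ⇒ sin(2θ) = gR/v₀² = 9.80 × 309 / 69.9² = 0.6198.
2θ = 38.30° or 180° − 38.30° = 141.7°, so θ = 19.15° or 70.85°.
The smaller angle is 19.15°.

19.1°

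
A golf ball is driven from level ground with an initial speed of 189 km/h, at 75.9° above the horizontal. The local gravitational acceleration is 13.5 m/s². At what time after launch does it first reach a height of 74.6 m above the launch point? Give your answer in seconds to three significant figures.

1.99 s

Convert: 189 km/h = 189/3.6 = 52.50 m/s.
Resolve: vₓ = 52.50 cos 75.9° = 12.79 m/s and v_y0 = 52.50 sin 75.9° = 50.92 m/s.
Require v_y0 t − ½ g t² = 74.6, i.e. 6.750 t² − 50.92 t + 74.6 = 0.
t = [50.92 ± √(50.92² − 2·13.5·74.6)] / 13.5 = (50.92 ± 24.05) / 13.5, so t = 1.990 s or t = 5.553 s.
The first (ascending) time is 1.990 s.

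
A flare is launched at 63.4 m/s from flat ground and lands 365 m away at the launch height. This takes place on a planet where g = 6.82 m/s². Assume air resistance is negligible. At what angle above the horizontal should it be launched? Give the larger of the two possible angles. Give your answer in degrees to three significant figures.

R = v₀² sin 2θ / g gives sin 2θ = gR/v₀² = 6.82·365/63.4² = 0.6193.
2θ = 38.26° or 180° − 38.26° = 141.7°, so θ = 19.13° or 70.87°.
The larger angle is 70.87°.

70.9°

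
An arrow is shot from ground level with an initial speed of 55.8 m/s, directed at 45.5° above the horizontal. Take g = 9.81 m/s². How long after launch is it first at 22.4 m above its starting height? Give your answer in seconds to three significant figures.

0.608 s

Horizontal component vₓ = 55.80 cos 45.5° = 39.11 m/s; vertical v_y0 = 55.80 sin 45.5° = 39.80 m/s.
Height y(t) = 39.80 t − 4.905 t² = 22.4 gives 4.905 t² − 39.80 t + 22.4 = 0.
Quadratic formula: t = (39.80 ± √1144.5) / 9.81 = (39.80 ± 33.83) / 9.81 → t = 0.6084 s or 7.506 s.
The first (ascending) time is 0.6084 s.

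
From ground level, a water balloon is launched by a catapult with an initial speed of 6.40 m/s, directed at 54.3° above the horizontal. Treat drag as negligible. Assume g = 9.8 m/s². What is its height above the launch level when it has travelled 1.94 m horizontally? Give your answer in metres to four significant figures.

Components: vₓ = 6.400 cos 54.3° = 3.735 m/s, v_y0 = 6.400 sin 54.3° = 5.197 m/s.
At x = 1.94 m, t = x/vₓ = 1.94/3.735 = 0.5195 s.
Height: y = v_y0 t − ½ g t² = 5.197 × 0.5195 − 4.900 × 0.5195² = 2.700 − 1.322 = 1.378 m.

1.378 m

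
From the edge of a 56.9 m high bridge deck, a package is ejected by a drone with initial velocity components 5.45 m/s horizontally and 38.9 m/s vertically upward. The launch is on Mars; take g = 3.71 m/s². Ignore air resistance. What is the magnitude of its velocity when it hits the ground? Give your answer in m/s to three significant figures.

Vertical motion (up positive, ground at y = 0): 1.855 t² − (38.90) t − 56.9 = 0, so t = (38.90 + √(38.90² + 2·3.71·56.9)) / 3.71 = (38.90 + 43.99) / 3.71 = 22.34 s.
Vertical velocity at impact: v_y = v_y0 − g t = 38.90 − 3.71 × 22.34 = −43.99 m/s.
Speed: |v| = √(vₓ² + v_y²) = √(5.450² + 43.99²) = 44.33 m/s.

44.3 m/s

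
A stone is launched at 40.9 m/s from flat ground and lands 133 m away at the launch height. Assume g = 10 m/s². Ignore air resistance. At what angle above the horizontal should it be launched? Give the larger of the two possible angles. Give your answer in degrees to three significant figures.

63.7°

R = v₀² sin 2θ / g gives sin 2θ = gR/v₀² = 10.0·133/40.9² = 0.7951.
2θ = 52.66° or 180° − 52.66° = 127.3°, so θ = 26.33° or 63.67°.
The larger angle is 63.67°.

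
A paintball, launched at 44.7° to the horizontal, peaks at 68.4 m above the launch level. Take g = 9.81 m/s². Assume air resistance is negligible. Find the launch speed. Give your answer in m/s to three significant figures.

At the peak v_y = 0, so v_y0 = √(2gH) = √(2 × 9.81 × 68.4) = 36.63 m/s.
v_y0 = v₀ sin θ ⇒ v₀ = 36.63 / sin 44.7° = 52.08 m/s.

52.1 m/s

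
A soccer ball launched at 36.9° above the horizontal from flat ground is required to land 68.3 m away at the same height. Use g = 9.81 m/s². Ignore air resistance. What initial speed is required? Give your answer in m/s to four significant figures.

26.41 m/s

Level-ground range: R = v₀² sin(2θ)/g, so v₀ = √(gR / sin 2θ).
v₀ = √(9.81 × 68.3 / sin 73.80°) = √(670.0 / 0.9603) = √697.73 = 26.41 m/s.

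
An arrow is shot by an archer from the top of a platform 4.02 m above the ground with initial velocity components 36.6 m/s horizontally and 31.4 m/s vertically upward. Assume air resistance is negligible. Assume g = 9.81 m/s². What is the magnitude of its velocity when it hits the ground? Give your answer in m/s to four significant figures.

With up positive and y = 0 at the ground: y(t) = 4.02 + (31.40) t − 4.905 t². Setting y = 0 and taking the positive root: t = [31.40 + √(31.40² + 2·9.81·4.02)] / 9.81 = (31.40 + 32.63) / 9.81 = 6.527 s.
Vertical velocity at impact: v_y = v_y0 − g t = 31.40 − 9.81 × 6.527 = −32.63 m/s.
Speed: |v| = √(vₓ² + v_y²) = √(36.60² + 32.63²) = 49.03 m/s.

49.03 m/s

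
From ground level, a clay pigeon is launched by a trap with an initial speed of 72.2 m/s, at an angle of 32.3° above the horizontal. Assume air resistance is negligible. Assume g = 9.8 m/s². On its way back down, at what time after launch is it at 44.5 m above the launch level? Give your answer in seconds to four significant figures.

Resolve: vₓ = 72.20 cos 32.3° = 61.03 m/s and v_y0 = 72.20 sin 32.3° = 38.58 m/s.
Height y(t) = 38.58 t − 4.900 t² = 44.5 gives 4.900 t² − 38.58 t + 44.5 = 0.
Quadratic formula: t = (38.58 ± √616.23) / 9.80 = (38.58 ± 24.82) / 9.80 → t = 1.404 s or 6.470 s.
The descending-branch root is 6.470 s.

6.470 s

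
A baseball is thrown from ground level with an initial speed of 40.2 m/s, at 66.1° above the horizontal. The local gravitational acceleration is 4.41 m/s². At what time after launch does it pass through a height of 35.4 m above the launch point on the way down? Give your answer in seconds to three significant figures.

15.6 s

Resolve: vₓ = 40.20 cos 66.1° = 16.29 m/s and v_y0 = 40.20 sin 66.1° = 36.75 m/s.
Height y(t) = 36.75 t − 2.205 t² = 35.4 gives 2.205 t² − 36.75 t + 35.4 = 0.
Quadratic formula: t = (36.75 ± √1038.6) / 4.41 = (36.75 ± 32.23) / 4.41 → t = 1.026 s or 15.64 s.
The descending-branch root is 15.64 s.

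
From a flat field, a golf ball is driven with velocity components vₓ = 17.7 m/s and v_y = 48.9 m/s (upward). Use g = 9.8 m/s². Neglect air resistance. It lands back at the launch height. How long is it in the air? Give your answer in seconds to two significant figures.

It returns to y = 0 when t = 2 v_y0 / g = 2(48.90)/9.80 = 9.980 s.

10 s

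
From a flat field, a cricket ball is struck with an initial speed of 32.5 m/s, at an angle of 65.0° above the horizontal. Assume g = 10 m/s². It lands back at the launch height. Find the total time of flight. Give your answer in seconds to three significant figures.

vₓ = 32.50 cos 65.0° = 13.74 m/s; v_y0 = 32.50 sin 65.0° = 29.46 m/s.
Landing at launch height ⇒ T = 2 v_y0 / g = 2 × 29.46 / 10.0 = 5.891 s.

5.89 s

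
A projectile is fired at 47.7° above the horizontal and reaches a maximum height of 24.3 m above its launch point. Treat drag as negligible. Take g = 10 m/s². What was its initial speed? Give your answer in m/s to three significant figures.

29.8 m/s

At the peak v_y = 0, so v_y0 = √(2gH) = √(2 × 10.0 × 24.3) = 22.05 m/s.
v_y0 = v₀ sin θ ⇒ v₀ = 22.05 / sin 47.7° = 29.81 m/s.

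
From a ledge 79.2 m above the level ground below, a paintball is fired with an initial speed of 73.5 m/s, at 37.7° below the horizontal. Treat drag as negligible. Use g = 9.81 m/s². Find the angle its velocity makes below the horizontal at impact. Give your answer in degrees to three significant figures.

Resolve: vₓ = 73.50 cos 37.7° = 58.15 m/s and v_y0 = −44.95 m/s (downward).
With up positive and y = 0 at the ground: y(t) = 79.2 + (−44.95) t − 4.905 t². Setting y = 0 and taking the positive root: t = [−44.95 + √(44.95² + 2·9.81·79.2)] / 9.81 = (−44.95 + 59.78) / 9.81 = 1.512 s.
At impact: v_y = v_y0 − g t = −59.78 m/s; vₓ = 58.15 m/s.
Angle below horizontal: arctan(|v_y|/vₓ) = arctan(59.78/58.15) = 45.79°.

45.8°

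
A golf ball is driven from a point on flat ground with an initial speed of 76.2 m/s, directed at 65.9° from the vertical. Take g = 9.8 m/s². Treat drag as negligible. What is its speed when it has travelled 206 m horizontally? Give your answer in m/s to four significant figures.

vₓ = 76.20 sin 65.9° = 69.56 m/s; v_y0 = 76.20 cos 65.9° = 31.11 m/s.
x = vₓ t ⇒ t = 206/69.56 = 2.962 s.
Vertical velocity there: v_y = v_y0 − g t = 31.11 − 9.80 × 2.962 = 2.092 m/s.
Speed: √(vₓ² + v_y²) = √(69.56² + 2.092²) = 69.59 m/s.

69.59 m/s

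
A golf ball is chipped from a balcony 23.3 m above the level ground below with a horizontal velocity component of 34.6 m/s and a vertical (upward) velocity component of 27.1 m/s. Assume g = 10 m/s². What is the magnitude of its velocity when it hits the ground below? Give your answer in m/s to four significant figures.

With up positive and y = 0 at the ground: y(t) = 23.3 + (27.10) t − 5.000 t². Setting y = 0 and taking the positive root: t = [27.10 + √(27.10² + 2·10.0·23.3)] / 10.0 = (27.10 + 34.65) / 10.0 = 6.175 s.
Vertical velocity at impact: v_y = v_y0 − g t = 27.10 − 10.0 × 6.175 = −34.65 m/s.
Speed: |v| = √(vₓ² + v_y²) = √(34.60² + 34.65²) = 48.96 m/s.

48.96 m/s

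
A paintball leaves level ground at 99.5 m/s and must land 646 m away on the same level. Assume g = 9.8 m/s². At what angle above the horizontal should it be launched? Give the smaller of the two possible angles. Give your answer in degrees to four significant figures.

19.88°

Level-ground range R = v₀² sin(2θ)/g ⇒ sin(2θ) = gR/v₀² = 9.80 × 646 / 99.5² = 0.6395.
2θ = 39.75° or 180° − 39.75° = 140.2°, so θ = 19.88° or 70.12°.
The smaller angle is 19.88°.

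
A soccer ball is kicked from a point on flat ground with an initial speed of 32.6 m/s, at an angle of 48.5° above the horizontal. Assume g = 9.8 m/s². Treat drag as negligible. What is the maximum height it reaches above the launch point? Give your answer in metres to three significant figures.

Horizontal component vₓ = 32.60 cos 48.5° = 21.60 m/s; vertical v_y0 = 32.60 sin 48.5° = 24.42 m/s.
Peak height H = v_y0² / (2g) = 596.14 / 19.60 = 30.42 m.

30.4 m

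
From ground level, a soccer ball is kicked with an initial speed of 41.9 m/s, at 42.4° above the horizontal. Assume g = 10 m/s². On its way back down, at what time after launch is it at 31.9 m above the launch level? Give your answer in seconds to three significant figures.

4.09 s

Resolve: vₓ = 41.90 cos 42.4° = 30.94 m/s and v_y0 = 41.90 sin 42.4° = 28.25 m/s.
Set y = v_y0 t − ½ g t² = 31.9: 5.000 t² − 28.25 t + 31.9 = 0.
Quadratic formula: t = (28.25 ± √160.25) / 10.0 = (28.25 ± 12.66) / 10.0 → t = 1.559 s or 4.091 s.
The descending-branch root is 4.091 s.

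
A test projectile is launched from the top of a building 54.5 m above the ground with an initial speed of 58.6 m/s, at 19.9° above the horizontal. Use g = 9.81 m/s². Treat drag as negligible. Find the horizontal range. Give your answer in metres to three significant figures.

327 m

Components: vₓ = 58.60 cos 19.9° = 55.10 m/s, v_y0 = 58.60 sin 19.9° = 19.95 m/s.
The projectile lands when y = 54.5 + (19.95) t − ½·9.81·t² = 0. Positive root: t = (19.95 + √(19.95² + 2·9.81·54.5)) / 9.81 = (19.95 + 38.30) / 9.81 = 5.938 s.
Horizontal distance: R = vₓ t = 55.10 × 5.938 = 327.2 m.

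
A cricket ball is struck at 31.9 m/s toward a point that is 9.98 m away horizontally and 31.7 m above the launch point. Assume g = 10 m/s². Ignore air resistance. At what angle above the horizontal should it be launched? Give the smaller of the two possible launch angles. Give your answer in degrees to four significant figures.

76.02°

Trajectory: y = x tanθ − g x² (1 + tan²θ)/(2v₀²). With x = 9.98, y = 31.7, v₀ = 31.9, g = 10.0:
0.4894 tan²θ − 9.98 tanθ + (32.19) = 0.
tanθ = [9.98 ± √(9.98² − 4 × 0.4894 × (32.19))] / (2 × 0.4894) = (9.98 ± 6.049) / 0.9788, giving tanθ = 4.016 or 16.38.
θ = 76.02° or 86.51°; the smaller is 76.02°.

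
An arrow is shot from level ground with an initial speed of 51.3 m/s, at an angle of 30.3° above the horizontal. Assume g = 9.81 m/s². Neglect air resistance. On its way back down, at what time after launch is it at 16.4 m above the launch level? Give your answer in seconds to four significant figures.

4.540 s

Resolve: vₓ = 51.30 cos 30.3° = 44.29 m/s and v_y0 = 51.30 sin 30.3° = 25.88 m/s.
Require v_y0 t − ½ g t² = 16.4, i.e. 4.905 t² − 25.88 t + 16.4 = 0.
t = [25.88 ± √(25.88² − 2·9.81·16.4)] / 9.81 = (25.88 ± 18.66) / 9.81, so t = 0.7364 s or t = 4.540 s.
The descending-branch root is 4.540 s.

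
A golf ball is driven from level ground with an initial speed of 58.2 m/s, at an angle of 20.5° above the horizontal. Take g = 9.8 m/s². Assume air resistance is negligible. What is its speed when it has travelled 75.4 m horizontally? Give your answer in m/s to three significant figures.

Resolve: vₓ = 58.20 cos 20.5° = 54.51 m/s and v_y0 = 58.20 sin 20.5° = 20.38 m/s.
x = vₓ t ⇒ t = 75.4/54.51 = 1.383 s.
Vertical velocity there: v_y = v_y0 − g t = 20.38 − 9.80 × 1.383 = 6.827 m/s.
Speed: √(vₓ² + v_y²) = √(54.51² + 6.827²) = 54.94 m/s.

54.9 m/s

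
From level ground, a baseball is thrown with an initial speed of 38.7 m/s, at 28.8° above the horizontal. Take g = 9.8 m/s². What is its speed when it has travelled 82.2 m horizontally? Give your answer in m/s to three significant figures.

34.3 m/s

Resolve: vₓ = 38.70 cos 28.8° = 33.91 m/s and v_y0 = 38.70 sin 28.8° = 18.64 m/s.
x = vₓ t ⇒ t = 82.2/33.91 = 2.424 s.
Vertical velocity there: v_y = v_y0 − g t = 18.64 − 9.80 × 2.424 = −5.110 m/s.
Speed: √(vₓ² + v_y²) = √(33.91² + 5.110²) = 34.30 m/s.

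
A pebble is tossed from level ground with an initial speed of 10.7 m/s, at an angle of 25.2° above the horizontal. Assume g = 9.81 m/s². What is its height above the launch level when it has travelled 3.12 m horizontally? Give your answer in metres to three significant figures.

Components: vₓ = 10.70 cos 25.2° = 9.682 m/s, v_y0 = 10.70 sin 25.2° = 4.556 m/s.
At x = 3.12 m, t = x/vₓ = 3.12/9.682 = 0.3223 s.
Height: y = v_y0 t − ½ g t² = 4.556 × 0.3223 − 4.905 × 0.3223² = 1.468 − 0.5094 = 0.9588 m.

0.959 m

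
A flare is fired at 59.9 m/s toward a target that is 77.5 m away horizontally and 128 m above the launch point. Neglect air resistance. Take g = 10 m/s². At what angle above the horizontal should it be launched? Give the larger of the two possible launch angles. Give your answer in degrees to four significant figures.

Trajectory: y = x tanθ − g x² (1 + tan²θ)/(2v₀²). With x = 77.5, y = 128, v₀ = 59.9, g = 10.0:
8.370 tan²θ − 77.5 tanθ + (136.4) = 0.
tanθ = [77.5 ± √(77.5² − 4 × 8.370 × (136.4))] / (2 × 8.370) = (77.5 ± 37.96) / 16.74, giving tanθ = 2.362 or 6.897.
θ = 67.06° or 81.75°; the larger is 81.75°.

81.75°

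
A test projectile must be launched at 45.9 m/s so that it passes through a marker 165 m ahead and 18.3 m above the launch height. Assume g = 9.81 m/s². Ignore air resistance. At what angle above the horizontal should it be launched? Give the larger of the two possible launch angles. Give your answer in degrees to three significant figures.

Trajectory: y = x tanθ − g x² (1 + tan²θ)/(2v₀²). With x = 165, y = 18.3, v₀ = 45.9, g = 9.81:
63.38 tan²θ − 165 tanθ + (81.68) = 0.
tanθ = [165 ± √(165² − 4 × 63.38 × (81.68))] / (2 × 63.38) = (165 ± 80.72) / 126.8, giving tanθ = 0.6649 or 1.938.
θ = 33.62° or 62.71°; the larger is 62.71°.

62.7°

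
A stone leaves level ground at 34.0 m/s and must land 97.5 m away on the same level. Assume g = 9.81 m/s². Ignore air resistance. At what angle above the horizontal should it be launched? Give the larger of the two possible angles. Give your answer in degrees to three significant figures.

62.1°

From R = (v₀²/g) sin 2θ: sin 2θ = 9.81 × 97.5 / 1156.0 = 0.8274.
2θ = 55.83° or 180° − 55.83° = 124.2°, so θ = 27.92° or 62.08°.
The larger angle is 62.08°.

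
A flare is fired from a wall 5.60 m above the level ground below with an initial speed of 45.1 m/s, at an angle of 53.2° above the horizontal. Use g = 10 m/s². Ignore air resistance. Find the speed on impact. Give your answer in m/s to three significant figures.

vₓ = 45.10 cos 53.2° = 27.02 m/s; v_y0 = 45.10 sin 53.2° = 36.11 m/s.
Vertical motion (up positive, ground at y = 0): 5.000 t² − (36.11) t − 5.60 = 0, so t = (36.11 + √(36.11² + 2·10.0·5.60)) / 10.0 = (36.11 + 37.63) / 10.0 = 7.374 s.
Vertical velocity at impact: v_y = v_y0 − g t = 36.11 − 10.0 × 7.374 = −37.63 m/s.
Speed: |v| = √(vₓ² + v_y²) = √(27.02² + 37.63²) = 46.33 m/s.

46.3 m/s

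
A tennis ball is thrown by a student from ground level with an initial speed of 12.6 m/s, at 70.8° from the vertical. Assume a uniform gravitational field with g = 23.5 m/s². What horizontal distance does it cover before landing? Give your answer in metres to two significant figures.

4.2 m

Horizontal component vₓ = 12.60 sin 70.8° = 11.90 m/s; vertical v_y0 = 12.60 cos 70.8° = 4.144 m/s.
Flight time T = 2 v_y0 / g = 0.3527 s.
Range: R = vₓ T = 11.90 × 0.3527 = 4.196 m.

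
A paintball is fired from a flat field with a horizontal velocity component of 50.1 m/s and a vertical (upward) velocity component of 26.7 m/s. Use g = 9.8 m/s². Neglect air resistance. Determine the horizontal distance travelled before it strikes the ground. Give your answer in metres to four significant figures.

Flight time T = 2 v_y0 / g = 5.449 s.
Range: R = vₓ T = 50.10 × 5.449 = 273.0 m.

273.0 m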